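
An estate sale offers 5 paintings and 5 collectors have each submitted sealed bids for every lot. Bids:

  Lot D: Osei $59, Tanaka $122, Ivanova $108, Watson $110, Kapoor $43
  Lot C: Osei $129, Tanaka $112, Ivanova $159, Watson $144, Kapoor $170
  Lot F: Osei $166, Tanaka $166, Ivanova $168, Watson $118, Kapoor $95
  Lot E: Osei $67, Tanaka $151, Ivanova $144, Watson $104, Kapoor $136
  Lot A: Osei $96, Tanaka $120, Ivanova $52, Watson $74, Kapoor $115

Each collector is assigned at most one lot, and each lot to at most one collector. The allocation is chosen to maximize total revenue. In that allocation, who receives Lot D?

This is the linear assignment problem.
Optimal: Osei→Lot F ($166), Tanaka→Lot A ($120), Ivanova→Lot E ($144), Watson→Lot D ($110), Kapoor→Lot C ($170) — total 166+120+144+110+170 = $710.
Column-greedy (each lot in turn goes to its best remaining collector) gives $660, worse by 50.
Next-best assignment: Osei→Lot F, Tanaka→Lot E, Ivanova→Lot C, Watson→Lot D, Kapoor→Lot A = $701.
Watson's own top lot is Lot C ($144), but forcing Watson→Lot C and reassigning the rest optimally gives only $691 — worse by 19.

Watson receives Lot D.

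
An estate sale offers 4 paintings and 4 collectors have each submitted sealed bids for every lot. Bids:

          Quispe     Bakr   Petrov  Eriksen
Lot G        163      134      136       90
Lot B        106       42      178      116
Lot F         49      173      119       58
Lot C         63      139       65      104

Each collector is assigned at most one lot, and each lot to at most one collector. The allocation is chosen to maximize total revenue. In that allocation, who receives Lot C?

Eriksen receives Lot C.

This is a one-to-one assignment (maximum-weight bipartite matching).
Optimal: Quispe→Lot G ($163), Bakr→Lot F ($173), Petrov→Lot B ($178), Eriksen→Lot C ($104) — total 163+173+178+104 = $618.
Next-best assignment: Quispe→Lot G, Bakr→Lot C, Petrov→Lot B, Eriksen→Lot F = $538.
Checked against all permutations: $618 is optimal.
Eriksen's own top lot is Lot B ($116), but forcing Eriksen→Lot B and reassigning the rest optimally gives only $537 — worse by 81.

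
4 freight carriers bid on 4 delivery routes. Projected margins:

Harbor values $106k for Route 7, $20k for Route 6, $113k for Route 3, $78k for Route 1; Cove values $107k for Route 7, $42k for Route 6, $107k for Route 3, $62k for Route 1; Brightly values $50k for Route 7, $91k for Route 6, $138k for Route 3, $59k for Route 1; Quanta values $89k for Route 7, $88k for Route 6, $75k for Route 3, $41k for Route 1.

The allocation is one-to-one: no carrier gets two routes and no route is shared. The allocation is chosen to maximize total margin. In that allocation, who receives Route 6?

Quanta receives Route 6.

Optimal: Harbor→Route 1 ($78k), Cove→Route 7 ($107k), Brightly→Route 3 ($138k), Quanta→Route 6 ($88k) — total 78+107+138+88 = $411k.
Row-greedy (each carrier in turn takes its best remaining route) gives $352k, worse by 59.
Next-best assignment: Harbor→Route 7, Cove→Route 1, Brightly→Route 3, Quanta→Route 6 = $394k.
Quanta's own top route is Route 7 ($89k), but forcing Quanta→Route 7 and reassigning the rest optimally gives only $365k — worse by 46.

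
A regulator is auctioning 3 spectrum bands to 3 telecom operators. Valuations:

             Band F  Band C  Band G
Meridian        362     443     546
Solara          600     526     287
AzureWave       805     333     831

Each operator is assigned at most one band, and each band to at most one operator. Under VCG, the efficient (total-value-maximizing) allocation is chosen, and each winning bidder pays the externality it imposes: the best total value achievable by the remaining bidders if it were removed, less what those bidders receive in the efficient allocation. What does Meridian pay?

Meridian pays $100M.

Efficient allocation: Meridian→Band G ($546M), Solara→Band C ($526M), AzureWave→Band F ($805M); total welfare W = $1877M.
Meridian receives Band G at value $546M, so the others get W − 546 = $1331M.
Without Meridian: best allocation of the remaining 2 bidders over all 3 bands is Solara→Band F ($600M), AzureWave→Band G ($831M), total $1431M.
VCG payment = (others' best without Meridian) − (others' welfare with Meridian) = 1431 − 1331 = $100M.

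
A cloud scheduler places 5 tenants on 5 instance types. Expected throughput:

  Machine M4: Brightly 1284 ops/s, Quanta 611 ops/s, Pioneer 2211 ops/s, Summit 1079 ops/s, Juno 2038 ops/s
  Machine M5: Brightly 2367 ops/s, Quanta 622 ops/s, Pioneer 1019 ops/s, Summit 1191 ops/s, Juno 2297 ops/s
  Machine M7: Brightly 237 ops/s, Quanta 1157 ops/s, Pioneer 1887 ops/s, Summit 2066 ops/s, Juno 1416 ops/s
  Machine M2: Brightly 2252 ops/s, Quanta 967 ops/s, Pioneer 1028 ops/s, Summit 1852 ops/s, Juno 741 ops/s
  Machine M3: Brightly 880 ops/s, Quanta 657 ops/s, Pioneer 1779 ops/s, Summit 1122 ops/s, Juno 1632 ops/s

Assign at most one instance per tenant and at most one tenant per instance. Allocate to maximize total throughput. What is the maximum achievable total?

Maximum total: 9483 ops/s

Optimal: Brightly→Machine M2 (2252 ops/s), Quanta→Machine M3 (657 ops/s), Pioneer→Machine M4 (2211 ops/s), Summit→Machine M7 (2066 ops/s), Juno→Machine M5 (2297 ops/s) — total 2252+657+2211+2066+2297 = 9483 ops/s.
Column-greedy (each instance in turn goes to its best remaining tenant) gives 9243 ops/s, worse by 240.
No other one-to-one assignment exceeds 9483 ops/s.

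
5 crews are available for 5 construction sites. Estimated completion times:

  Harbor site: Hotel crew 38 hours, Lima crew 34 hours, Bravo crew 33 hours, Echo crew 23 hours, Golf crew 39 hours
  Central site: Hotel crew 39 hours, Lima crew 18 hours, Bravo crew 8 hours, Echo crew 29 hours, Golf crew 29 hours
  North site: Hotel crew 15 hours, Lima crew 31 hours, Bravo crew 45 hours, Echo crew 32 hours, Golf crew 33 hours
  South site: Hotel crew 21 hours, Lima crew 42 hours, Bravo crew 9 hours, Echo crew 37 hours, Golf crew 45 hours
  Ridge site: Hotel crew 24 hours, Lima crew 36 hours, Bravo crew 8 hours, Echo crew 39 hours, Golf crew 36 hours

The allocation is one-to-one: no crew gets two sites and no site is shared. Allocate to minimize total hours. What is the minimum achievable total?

Min total: 101 hours

Optimal: Hotel crew→North site (15 hours), Lima crew→Central site (18 hours), Bravo crew→South site (9 hours), Echo crew→Harbor site (23 hours), Golf crew→Ridge site (36 hours) — total 15+18+9+23+36 = 101 hours.
Row-greedy (each crew in turn takes its cheapest remaining site) gives 109 hours, worse by 8.
Next-best assignment: Hotel crew→South site, Lima crew→Central site, Bravo crew→Ridge site, Echo crew→Harbor site, Golf crew→North site = 103 hours.
Checked against all permutations: 101 hours is optimal.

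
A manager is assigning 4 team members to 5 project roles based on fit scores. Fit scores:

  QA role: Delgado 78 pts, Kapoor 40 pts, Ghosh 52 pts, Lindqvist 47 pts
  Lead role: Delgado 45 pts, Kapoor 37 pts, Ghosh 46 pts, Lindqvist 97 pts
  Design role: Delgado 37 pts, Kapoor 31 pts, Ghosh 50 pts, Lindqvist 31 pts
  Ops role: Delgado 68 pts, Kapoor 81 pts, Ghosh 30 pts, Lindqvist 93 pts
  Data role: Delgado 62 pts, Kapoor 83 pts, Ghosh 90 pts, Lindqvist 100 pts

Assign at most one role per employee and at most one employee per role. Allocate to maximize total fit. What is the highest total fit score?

Optimal: Delgado→QA role (78 pts), Kapoor→Ops role (81 pts), Ghosh→Data role (90 pts), Lindqvist→Lead role (97 pts) — total 78+81+90+97 = 346 pts.
Max-entry greedy (repeatedly take the single best remaining cell) gives 309 pts, worse by 37.
Next-best assignment: Delgado→QA role, Kapoor→Ops role, Ghosh→Design role, Lindqvist→Data role = 309 pts.
No other one-to-one assignment exceeds 346 pts.

Maximum total: 346 pts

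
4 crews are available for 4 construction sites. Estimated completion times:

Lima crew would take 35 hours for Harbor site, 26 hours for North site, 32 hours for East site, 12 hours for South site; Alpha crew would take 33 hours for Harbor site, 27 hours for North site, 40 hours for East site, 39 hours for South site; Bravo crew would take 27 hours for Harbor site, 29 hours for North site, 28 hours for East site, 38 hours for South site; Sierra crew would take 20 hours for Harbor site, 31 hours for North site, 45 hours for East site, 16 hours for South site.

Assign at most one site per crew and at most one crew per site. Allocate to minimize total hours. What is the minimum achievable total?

Optimal: Lima crew→South site (12 hours), Alpha crew→North site (27 hours), Bravo crew→East site (28 hours), Sierra crew→Harbor site (20 hours) — total 12+27+28+20 = 87 hours.
Row-greedy (each crew in turn takes its cheapest remaining site) gives 111 hours, worse by 24.

Min total: 87 hours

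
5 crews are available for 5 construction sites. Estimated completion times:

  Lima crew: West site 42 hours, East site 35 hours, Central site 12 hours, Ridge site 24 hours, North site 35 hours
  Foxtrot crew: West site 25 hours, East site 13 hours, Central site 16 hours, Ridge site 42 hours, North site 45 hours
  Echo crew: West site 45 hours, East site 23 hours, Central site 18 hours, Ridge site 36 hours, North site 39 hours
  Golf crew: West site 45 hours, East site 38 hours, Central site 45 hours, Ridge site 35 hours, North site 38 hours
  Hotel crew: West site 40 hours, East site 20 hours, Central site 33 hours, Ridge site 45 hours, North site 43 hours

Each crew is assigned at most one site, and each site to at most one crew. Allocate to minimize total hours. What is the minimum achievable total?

Optimal: Lima crew→Ridge site (24 hours), Foxtrot crew→West site (25 hours), Echo crew→Central site (18 hours), Golf crew→North site (38 hours), Hotel crew→East site (20 hours) — total 24+25+18+38+20 = 125 hours.
Row-greedy (each crew in turn takes its cheapest remaining site) gives 139 hours, worse by 14.
Every other assignment is strictly worse.

Minimum total: 125 hours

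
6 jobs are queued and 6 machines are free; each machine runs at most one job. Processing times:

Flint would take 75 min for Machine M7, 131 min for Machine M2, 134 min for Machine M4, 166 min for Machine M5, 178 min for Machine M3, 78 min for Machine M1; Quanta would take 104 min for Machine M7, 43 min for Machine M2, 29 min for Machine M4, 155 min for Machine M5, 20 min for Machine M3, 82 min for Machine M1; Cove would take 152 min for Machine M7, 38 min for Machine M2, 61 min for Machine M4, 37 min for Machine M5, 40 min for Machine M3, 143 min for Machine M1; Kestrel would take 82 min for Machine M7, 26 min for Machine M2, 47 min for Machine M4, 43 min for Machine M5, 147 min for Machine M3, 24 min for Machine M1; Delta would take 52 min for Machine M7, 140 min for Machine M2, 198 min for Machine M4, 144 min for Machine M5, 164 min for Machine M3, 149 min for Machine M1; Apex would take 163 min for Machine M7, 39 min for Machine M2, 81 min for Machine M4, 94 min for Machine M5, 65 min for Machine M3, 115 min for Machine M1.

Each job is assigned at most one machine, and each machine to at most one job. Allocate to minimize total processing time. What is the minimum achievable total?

Optimal: Flint→Machine M1 (78 min), Quanta→Machine M3 (20 min), Cove→Machine M5 (37 min), Kestrel→Machine M4 (47 min), Delta→Machine M7 (52 min), Apex→Machine M2 (39 min) — total 78+20+37+47+52+39 = 273 min.
Row-greedy (each job in turn takes its cheapest remaining machine) gives 377 min, worse by 104.
No other one-to-one assignment undercuts 273 min.

Min total: 273 min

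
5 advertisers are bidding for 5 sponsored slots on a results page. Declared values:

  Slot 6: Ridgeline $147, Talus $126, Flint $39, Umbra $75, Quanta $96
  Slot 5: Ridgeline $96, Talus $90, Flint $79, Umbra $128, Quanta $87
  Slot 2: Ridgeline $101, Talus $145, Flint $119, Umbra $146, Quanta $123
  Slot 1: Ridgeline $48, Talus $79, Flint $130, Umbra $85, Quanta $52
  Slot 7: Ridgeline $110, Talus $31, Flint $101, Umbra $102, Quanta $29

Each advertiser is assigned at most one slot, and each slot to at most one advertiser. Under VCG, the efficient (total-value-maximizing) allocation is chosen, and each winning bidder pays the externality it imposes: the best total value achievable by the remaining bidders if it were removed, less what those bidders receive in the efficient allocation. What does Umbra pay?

Umbra pays $20.

Efficient allocation: Ridgeline→Slot 7 ($110), Talus→Slot 6 ($126), Flint→Slot 1 ($130), Umbra→Slot 5 ($128), Quanta→Slot 2 ($123); total welfare W = $617.
Umbra receives Slot 5 at value $128, so the others get W − 128 = $489.
Without Umbra: best allocation of the remaining 4 bidders over all 5 slots is Ridgeline→Slot 6 ($147), Talus→Slot 2 ($145), Flint→Slot 1 ($130), Quanta→Slot 5 ($87), total $509.
VCG payment = (others' best without Umbra) − (others' welfare with Umbra) = 509 − 489 = $20.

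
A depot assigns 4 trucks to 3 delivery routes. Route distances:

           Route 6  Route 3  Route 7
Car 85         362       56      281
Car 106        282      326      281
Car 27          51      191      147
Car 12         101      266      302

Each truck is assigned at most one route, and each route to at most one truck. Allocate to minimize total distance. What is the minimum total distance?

Minimum total: 304 km

Optimal: Car 12→Route 6 (101 km), Car 85→Route 3 (56 km), Car 27→Route 7 (147 km) — total 101+56+147 = 304 km.
Min-entry greedy (repeatedly take the single cheapest remaining cell) gives 388 km, worse by 84.
Next-best assignment: Car 27→Route 6, Car 85→Route 3, Car 106→Route 7 = 388 km.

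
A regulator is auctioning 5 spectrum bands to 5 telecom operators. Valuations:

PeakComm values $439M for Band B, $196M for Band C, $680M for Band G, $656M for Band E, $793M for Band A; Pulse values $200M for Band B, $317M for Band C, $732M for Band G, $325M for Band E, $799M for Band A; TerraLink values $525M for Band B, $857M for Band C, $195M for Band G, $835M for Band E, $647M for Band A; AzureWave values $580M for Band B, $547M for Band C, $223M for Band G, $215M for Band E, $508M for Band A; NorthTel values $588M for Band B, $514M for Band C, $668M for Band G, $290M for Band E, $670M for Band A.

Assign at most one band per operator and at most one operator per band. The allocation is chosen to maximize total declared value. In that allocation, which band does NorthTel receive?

Optimal: PeakComm→Band E ($656M), Pulse→Band A ($799M), TerraLink→Band C ($857M), AzureWave→Band B ($580M), NorthTel→Band G ($668M) — total 656+799+857+580+668 = $3560M.
Column-greedy (each band in turn goes to its best remaining operator) gives $3341M, worse by 219.
Next-best assignment: PeakComm→Band E, Pulse→Band G, TerraLink→Band C, AzureWave→Band B, NorthTel→Band A = $3495M.
Checked against all permutations: $3560M is optimal.
NorthTel's own top band is Band A ($670M), but forcing NorthTel→Band A and reassigning the rest optimally gives only $3495M — worse by 65.

NorthTel receives Band G.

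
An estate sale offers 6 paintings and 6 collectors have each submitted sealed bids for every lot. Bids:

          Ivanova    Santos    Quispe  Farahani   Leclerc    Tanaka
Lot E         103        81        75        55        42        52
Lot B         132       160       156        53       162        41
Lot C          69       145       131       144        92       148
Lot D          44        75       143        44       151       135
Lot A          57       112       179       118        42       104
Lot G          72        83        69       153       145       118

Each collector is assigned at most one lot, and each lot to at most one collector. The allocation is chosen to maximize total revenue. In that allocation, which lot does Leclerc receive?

Optimal: Ivanova→Lot E ($103), Santos→Lot B ($160), Quispe→Lot A ($179), Farahani→Lot G ($153), Leclerc→Lot D ($151), Tanaka→Lot C ($148) — total 103+160+179+153+151+148 = $894.
Max-entry greedy (repeatedly take the single best remaining cell) gives $820, worse by 74.
Next-best assignment: Ivanova→Lot E, Santos→Lot C, Quispe→Lot A, Farahani→Lot G, Leclerc→Lot B, Tanaka→Lot D = $877.
Leclerc's own top lot is Lot B ($162), but forcing Leclerc→Lot B and reassigning the rest optimally gives only $877 — worse by 17.

Leclerc receives Lot D.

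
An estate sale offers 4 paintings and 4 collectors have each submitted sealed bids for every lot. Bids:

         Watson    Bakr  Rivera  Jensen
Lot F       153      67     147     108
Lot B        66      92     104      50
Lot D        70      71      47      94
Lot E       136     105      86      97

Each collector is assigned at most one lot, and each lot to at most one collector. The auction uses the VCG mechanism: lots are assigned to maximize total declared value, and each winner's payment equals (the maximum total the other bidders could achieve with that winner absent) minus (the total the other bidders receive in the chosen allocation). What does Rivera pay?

Efficient allocation: Watson→Lot E ($136), Bakr→Lot B ($92), Rivera→Lot F ($147), Jensen→Lot D ($94); total welfare W = $469.
Rivera receives Lot F at value $147, so the others get W − 147 = $322.
Without Rivera: best allocation of the remaining 3 bidders over all 4 lots is Watson→Lot F ($153), Bakr→Lot E ($105), Jensen→Lot D ($94), total $352.
VCG payment = (others' best without Rivera) − (others' welfare with Rivera) = 352 − 322 = $30.

Rivera pays $30.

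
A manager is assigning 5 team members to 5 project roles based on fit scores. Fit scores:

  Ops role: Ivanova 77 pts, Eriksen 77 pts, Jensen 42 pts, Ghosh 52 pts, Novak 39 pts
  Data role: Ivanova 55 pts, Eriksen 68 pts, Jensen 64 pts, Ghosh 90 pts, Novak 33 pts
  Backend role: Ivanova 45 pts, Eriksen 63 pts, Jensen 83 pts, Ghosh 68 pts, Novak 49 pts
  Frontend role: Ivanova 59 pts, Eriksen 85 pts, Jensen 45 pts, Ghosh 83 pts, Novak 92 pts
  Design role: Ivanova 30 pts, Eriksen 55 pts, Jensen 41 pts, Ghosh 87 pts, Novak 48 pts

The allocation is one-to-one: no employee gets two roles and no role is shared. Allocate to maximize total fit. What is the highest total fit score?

Max total: 407 pts

Optimal: Ivanova→Ops role (77 pts), Eriksen→Data role (68 pts), Jensen→Backend role (83 pts), Ghosh→Design role (87 pts), Novak→Frontend role (92 pts) — total 77+68+83+87+92 = 407 pts.
Column-greedy (each role in turn goes to its best remaining employee) gives 397 pts, worse by 10.
Every other assignment is strictly worse.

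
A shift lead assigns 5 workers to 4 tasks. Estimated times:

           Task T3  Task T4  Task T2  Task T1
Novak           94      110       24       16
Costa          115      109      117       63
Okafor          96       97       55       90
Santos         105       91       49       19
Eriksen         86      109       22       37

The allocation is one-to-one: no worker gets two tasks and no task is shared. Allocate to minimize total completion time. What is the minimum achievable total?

Minimum total: 225 min

Treat this as an assignment problem: match each worker to one task.
Optimal: Okafor→Task T3 (96 min), Santos→Task T4 (91 min), Eriksen→Task T2 (22 min), Novak→Task T1 (16 min) — total 96+91+22+16 = 225 min.
Column-greedy (each task in turn goes to its cheapest remaining worker) gives 264 min, worse by 39.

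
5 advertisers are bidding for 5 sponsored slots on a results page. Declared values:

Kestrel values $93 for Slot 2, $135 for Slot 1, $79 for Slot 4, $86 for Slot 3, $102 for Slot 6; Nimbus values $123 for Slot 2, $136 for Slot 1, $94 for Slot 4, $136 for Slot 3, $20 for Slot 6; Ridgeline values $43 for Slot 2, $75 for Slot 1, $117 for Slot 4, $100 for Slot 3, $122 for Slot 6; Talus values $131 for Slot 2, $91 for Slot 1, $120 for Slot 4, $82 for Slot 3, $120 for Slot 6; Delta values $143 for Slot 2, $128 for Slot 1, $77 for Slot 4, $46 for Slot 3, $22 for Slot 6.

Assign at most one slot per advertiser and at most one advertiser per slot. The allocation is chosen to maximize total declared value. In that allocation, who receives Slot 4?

Optimal: Kestrel→Slot 1 ($135), Nimbus→Slot 3 ($136), Ridgeline→Slot 6 ($122), Talus→Slot 4 ($120), Delta→Slot 2 ($143) — total 135+136+122+120+143 = $656.
Max-entry greedy (repeatedly take the single best remaining cell) gives $607, worse by 49.
Swapping Talus↔Ridgeline (Talus→Slot 6 $120, Ridgeline→Slot 4 $117) loses 5.
Checked against all permutations: $656 is optimal.
Talus's own top slot is Slot 2 ($131), but forcing Talus→Slot 2 and reassigning the rest optimally gives only $614 — worse by 42.

Talus receives Slot 4.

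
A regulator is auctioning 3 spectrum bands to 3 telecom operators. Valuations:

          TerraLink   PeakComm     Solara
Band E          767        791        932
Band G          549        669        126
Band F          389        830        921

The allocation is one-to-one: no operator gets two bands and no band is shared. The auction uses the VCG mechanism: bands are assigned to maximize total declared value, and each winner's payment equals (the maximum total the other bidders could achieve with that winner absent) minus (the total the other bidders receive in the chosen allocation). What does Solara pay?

Solara pays $161M.

Efficient allocation: TerraLink→Band E ($767M), PeakComm→Band G ($669M), Solara→Band F ($921M); total welfare W = $2357M.
Solara receives Band F at value $921M, so the others get W − 921 = $1436M.
Without Solara: best allocation of the remaining 2 bidders over all 3 bands is TerraLink→Band E ($767M), PeakComm→Band F ($830M), total $1597M.
VCG payment = (others' best without Solara) − (others' welfare with Solara) = 1597 − 1436 = $161M.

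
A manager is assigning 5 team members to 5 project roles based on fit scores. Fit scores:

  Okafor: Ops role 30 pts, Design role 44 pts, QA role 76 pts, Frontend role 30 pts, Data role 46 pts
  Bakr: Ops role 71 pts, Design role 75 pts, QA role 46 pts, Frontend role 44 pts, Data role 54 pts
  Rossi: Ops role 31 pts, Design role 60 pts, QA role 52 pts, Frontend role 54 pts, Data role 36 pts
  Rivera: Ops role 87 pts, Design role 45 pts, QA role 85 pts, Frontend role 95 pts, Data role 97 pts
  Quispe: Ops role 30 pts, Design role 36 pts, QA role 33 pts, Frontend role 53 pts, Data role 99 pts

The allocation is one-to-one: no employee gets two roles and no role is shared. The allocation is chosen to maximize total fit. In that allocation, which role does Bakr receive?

Treat this as an assignment problem: match each employee to one role.
Optimal: Okafor→QA role (76 pts), Bakr→Ops role (71 pts), Rossi→Design role (60 pts), Rivera→Frontend role (95 pts), Quispe→Data role (99 pts) — total 76+71+60+95+99 = 401 pts.
Row-greedy (each employee in turn takes its best remaining role) gives 332 pts, worse by 69.
Next-best assignment: Okafor→QA role, Bakr→Design role, Rossi→Frontend role, Rivera→Ops role, Quispe→Data role = 391 pts.
Checked against all permutations: 401 pts is optimal.
Bakr's own top role is Design role (75 pts), but forcing Bakr→Design role and reassigning the rest optimally gives only 391 pts — worse by 10.

Bakr receives Ops role.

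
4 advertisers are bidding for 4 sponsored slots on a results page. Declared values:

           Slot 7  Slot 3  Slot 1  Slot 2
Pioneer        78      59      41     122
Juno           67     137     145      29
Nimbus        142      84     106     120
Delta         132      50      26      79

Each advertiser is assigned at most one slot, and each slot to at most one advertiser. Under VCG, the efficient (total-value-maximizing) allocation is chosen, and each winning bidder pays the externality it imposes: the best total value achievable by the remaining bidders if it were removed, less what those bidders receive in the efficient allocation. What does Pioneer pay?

Efficient allocation: Pioneer→Slot 2 ($122), Juno→Slot 3 ($137), Nimbus→Slot 1 ($106), Delta→Slot 7 ($132); total welfare W = $497.
Pioneer receives Slot 2 at value $122, so the others get W − 122 = $375.
Without Pioneer: best allocation of the remaining 3 bidders over all 4 slots is Juno→Slot 1 ($145), Nimbus→Slot 2 ($120), Delta→Slot 7 ($132), total $397.
VCG payment = (others' best without Pioneer) − (others' welfare with Pioneer) = 397 − 375 = $22.

Pioneer pays $22.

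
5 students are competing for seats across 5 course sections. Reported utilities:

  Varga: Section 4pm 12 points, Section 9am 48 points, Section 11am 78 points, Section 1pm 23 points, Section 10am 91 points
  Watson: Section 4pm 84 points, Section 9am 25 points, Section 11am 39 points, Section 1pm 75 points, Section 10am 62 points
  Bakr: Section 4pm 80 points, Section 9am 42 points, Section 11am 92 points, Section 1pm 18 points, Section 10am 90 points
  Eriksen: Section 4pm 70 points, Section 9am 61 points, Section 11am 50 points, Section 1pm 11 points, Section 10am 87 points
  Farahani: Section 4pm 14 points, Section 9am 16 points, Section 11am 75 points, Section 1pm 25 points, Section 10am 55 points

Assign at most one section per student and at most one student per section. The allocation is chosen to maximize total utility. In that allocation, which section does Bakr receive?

Bakr receives Section 4pm.

Optimal: Varga→Section 10am (91 points), Watson→Section 1pm (75 points), Bakr→Section 4pm (80 points), Eriksen→Section 9am (61 points), Farahani→Section 11am (75 points) — total 91+75+80+61+75 = 382 points.
Column-greedy (each section in turn goes to its best remaining student) gives 353 points, worse by 29.
Bakr's own top section is Section 11am (92 points), but forcing Bakr→Section 11am and reassigning the rest optimally gives only 353 points — worse by 29.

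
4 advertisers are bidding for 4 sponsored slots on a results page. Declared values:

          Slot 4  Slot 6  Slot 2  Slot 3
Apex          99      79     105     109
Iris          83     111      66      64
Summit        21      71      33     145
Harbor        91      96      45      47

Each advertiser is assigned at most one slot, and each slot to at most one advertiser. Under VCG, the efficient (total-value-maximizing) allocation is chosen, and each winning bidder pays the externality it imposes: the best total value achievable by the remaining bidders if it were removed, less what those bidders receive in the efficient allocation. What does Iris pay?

Iris pays $5.

Efficient allocation: Apex→Slot 2 ($105), Iris→Slot 6 ($111), Summit→Slot 3 ($145), Harbor→Slot 4 ($91); total welfare W = $452.
Iris receives Slot 6 at value $111, so the others get W − 111 = $341.
Without Iris: best allocation of the remaining 3 bidders over all 4 slots is Apex→Slot 2 ($105), Summit→Slot 3 ($145), Harbor→Slot 6 ($96), total $346.
VCG payment = (others' best without Iris) − (others' welfare with Iris) = 346 − 341 = $5.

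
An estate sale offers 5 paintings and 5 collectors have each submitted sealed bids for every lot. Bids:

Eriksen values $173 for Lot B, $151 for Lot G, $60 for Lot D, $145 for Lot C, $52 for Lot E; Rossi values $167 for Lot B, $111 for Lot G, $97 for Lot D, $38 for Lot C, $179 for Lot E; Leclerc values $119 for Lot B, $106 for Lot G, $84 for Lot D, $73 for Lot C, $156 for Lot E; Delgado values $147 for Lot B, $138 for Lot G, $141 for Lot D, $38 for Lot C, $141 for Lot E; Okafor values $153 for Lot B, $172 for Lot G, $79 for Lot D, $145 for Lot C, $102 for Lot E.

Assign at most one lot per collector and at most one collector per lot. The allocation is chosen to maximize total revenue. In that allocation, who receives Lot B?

Rossi receives Lot B.

This is the linear assignment problem.
Optimal: Eriksen→Lot C ($145), Rossi→Lot B ($167), Leclerc→Lot E ($156), Delgado→Lot D ($141), Okafor→Lot G ($172) — total 145+167+156+141+172 = $781.
Column-greedy (each lot in turn goes to its best remaining collector) gives $738, worse by 43.
Swapping Rossi↔Leclerc (Rossi→Lot E $179, Leclerc→Lot B $119) loses 25.
Rossi's own top lot is Lot E ($179), but forcing Rossi→Lot E and reassigning the rest optimally gives only $756 — worse by 25.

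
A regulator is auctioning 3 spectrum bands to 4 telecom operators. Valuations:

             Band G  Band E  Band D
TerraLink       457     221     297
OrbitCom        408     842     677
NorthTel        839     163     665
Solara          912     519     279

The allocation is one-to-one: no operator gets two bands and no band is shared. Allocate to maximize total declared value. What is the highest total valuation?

This is a one-to-one assignment (maximum-weight bipartite matching).
Optimal: Solara→Band G ($912M), OrbitCom→Band E ($842M), NorthTel→Band D ($665M) — total 912+842+665 = $2419M.
Row-greedy (each operator in turn takes its best remaining band) gives $1964M, worse by 455.
Next-best assignment: Solara→Band G, OrbitCom→Band E, TerraLink→Band D = $2051M.

Max total: $2419M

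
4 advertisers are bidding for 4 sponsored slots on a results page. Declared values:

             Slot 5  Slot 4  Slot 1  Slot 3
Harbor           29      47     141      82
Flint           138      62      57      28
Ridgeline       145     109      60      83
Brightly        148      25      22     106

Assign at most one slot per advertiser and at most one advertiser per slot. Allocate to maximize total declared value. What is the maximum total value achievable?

Maximum total: $494

Optimal: Harbor→Slot 1 ($141), Flint→Slot 5 ($138), Ridgeline→Slot 4 ($109), Brightly→Slot 3 ($106) — total 141+138+109+106 = $494.
Column-greedy (each slot in turn goes to its best remaining advertiser) gives $426, worse by 68.
Next-best assignment: Harbor→Slot 1, Flint→Slot 4, Ridgeline→Slot 5, Brightly→Slot 3 = $454.
Swapping Brightly↔Ridgeline (Brightly→Slot 4 $25, Ridgeline→Slot 3 $83) loses 107.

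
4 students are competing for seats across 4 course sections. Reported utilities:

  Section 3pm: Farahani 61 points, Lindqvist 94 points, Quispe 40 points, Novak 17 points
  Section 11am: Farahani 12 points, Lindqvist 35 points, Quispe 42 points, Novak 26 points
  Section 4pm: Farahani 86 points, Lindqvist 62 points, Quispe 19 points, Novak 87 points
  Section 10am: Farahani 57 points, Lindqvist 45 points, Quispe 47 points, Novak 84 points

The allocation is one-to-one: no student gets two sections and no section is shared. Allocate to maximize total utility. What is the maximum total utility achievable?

Optimal: Farahani→Section 4pm (86 points), Lindqvist→Section 3pm (94 points), Quispe→Section 11am (42 points), Novak→Section 10am (84 points) — total 86+94+42+84 = 306 points.
Row-greedy (each student in turn takes its best remaining section) gives 253 points, worse by 53.
Every other assignment is strictly worse.

Max total: 306 points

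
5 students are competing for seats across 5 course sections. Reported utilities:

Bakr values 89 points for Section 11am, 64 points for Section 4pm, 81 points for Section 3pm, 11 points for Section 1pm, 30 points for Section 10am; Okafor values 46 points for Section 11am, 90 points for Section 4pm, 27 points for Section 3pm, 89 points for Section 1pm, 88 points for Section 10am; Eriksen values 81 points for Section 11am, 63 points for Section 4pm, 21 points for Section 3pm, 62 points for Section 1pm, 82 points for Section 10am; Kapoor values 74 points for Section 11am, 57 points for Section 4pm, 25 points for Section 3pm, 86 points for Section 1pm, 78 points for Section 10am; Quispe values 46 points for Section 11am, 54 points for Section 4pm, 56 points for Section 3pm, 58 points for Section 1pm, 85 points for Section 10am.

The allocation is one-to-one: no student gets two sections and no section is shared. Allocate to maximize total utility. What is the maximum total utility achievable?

Max total: 423 points

Optimal: Bakr→Section 3pm (81 points), Okafor→Section 4pm (90 points), Eriksen→Section 11am (81 points), Kapoor→Section 1pm (86 points), Quispe→Section 10am (85 points) — total 81+90+81+86+85 = 423 points.
Max-entry greedy (repeatedly take the single best remaining cell) gives 371 points, worse by 52.
Next-best assignment: Bakr→Section 11am, Okafor→Section 4pm, Eriksen→Section 10am, Kapoor→Section 1pm, Quispe→Section 3pm = 403 points.
Swapping Quispe↔Eriksen (Quispe→Section 11am 46 points, Eriksen→Section 10am 82 points) loses 38.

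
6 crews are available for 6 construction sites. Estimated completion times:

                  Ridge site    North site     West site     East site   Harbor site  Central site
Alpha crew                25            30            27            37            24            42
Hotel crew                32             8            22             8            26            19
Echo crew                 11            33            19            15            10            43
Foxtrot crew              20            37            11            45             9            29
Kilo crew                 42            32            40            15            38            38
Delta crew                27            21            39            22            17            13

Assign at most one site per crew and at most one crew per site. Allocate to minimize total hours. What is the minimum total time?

Min total: 82 hours

Treat this as an assignment problem: match each crew to one site.
Optimal: Alpha crew→Ridge site (25 hours), Hotel crew→North site (8 hours), Echo crew→Harbor site (10 hours), Foxtrot crew→West site (11 hours), Kilo crew→East site (15 hours), Delta crew→Central site (13 hours) — total 25+8+10+11+15+13 = 82 hours.
Swapping Foxtrot crew↔Hotel crew (Foxtrot crew→North site 37 hours, Hotel crew→West site 22 hours) adds 40.
Checked against all permutations: 82 hours is optimal.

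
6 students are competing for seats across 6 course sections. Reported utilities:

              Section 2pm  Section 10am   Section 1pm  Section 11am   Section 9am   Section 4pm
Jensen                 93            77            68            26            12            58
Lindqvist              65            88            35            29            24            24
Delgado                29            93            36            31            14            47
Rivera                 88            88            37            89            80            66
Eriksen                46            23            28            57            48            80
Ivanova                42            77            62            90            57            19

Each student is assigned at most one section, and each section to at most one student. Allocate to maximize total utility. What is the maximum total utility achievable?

Optimal: Jensen→Section 1pm (68 points), Lindqvist→Section 2pm (65 points), Delgado→Section 10am (93 points), Rivera→Section 9am (80 points), Eriksen→Section 4pm (80 points), Ivanova→Section 11am (90 points) — total 68+65+93+80+80+90 = 476 points.
Row-greedy (each student in turn takes its best remaining section) gives 427 points, worse by 49.
Swapping Delgado↔Ivanova (Delgado→Section 11am 31 points, Ivanova→Section 10am 77 points) loses 75.
Every other assignment is strictly worse.

Maximum total: 476 points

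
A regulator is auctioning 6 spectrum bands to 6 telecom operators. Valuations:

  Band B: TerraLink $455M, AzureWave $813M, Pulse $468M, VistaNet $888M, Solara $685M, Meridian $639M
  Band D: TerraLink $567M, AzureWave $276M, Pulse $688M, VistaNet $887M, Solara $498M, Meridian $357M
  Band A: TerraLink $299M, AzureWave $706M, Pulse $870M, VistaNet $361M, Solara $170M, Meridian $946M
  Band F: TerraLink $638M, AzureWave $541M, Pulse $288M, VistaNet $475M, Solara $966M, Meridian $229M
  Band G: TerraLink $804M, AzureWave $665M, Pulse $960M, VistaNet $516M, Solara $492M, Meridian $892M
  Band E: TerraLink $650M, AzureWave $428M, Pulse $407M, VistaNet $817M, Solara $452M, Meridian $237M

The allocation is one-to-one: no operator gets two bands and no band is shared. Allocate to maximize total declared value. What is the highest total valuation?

This is a one-to-one assignment (maximum-weight bipartite matching).
Optimal: TerraLink→Band E ($650M), AzureWave→Band B ($813M), Pulse→Band G ($960M), VistaNet→Band D ($887M), Solara→Band F ($966M), Meridian→Band A ($946M) — total 650+813+960+887+966+946 = $5222M.
Checked against all permutations: $5222M is optimal.

Maximum total: $5222M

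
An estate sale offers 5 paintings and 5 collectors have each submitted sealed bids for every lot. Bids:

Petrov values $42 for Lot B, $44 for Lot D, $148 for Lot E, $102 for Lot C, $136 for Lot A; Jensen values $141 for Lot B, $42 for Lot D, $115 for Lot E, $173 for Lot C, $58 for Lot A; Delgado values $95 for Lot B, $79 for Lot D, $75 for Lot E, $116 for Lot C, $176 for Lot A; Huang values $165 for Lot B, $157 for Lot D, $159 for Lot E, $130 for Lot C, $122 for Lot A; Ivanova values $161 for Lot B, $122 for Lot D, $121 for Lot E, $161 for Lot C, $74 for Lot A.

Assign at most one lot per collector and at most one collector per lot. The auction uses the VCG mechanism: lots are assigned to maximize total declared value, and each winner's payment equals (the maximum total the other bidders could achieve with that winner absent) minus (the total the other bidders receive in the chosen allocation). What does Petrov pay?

Efficient allocation: Petrov→Lot E ($148), Jensen→Lot C ($173), Delgado→Lot A ($176), Huang→Lot D ($157), Ivanova→Lot B ($161); total welfare W = $815.
Petrov receives Lot E at value $148, so the others get W − 148 = $667.
Without Petrov: best allocation of the remaining 4 bidders over all 5 lots is Jensen→Lot C ($173), Delgado→Lot A ($176), Huang→Lot E ($159), Ivanova→Lot B ($161), total $669.
VCG payment = (others' best without Petrov) − (others' welfare with Petrov) = 669 − 667 = $2.

Petrov pays $2.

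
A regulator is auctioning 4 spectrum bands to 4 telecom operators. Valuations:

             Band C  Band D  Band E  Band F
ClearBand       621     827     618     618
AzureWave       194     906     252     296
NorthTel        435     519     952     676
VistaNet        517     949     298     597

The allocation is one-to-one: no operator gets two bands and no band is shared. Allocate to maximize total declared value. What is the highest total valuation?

Max total: $3076M

Optimal: ClearBand→Band C ($621M), AzureWave→Band D ($906M), NorthTel→Band E ($952M), VistaNet→Band F ($597M) — total 621+906+952+597 = $3076M.
Max-entry greedy (repeatedly take the single best remaining cell) gives $2818M, worse by 258.
Checked against all permutations: $3076M is optimal.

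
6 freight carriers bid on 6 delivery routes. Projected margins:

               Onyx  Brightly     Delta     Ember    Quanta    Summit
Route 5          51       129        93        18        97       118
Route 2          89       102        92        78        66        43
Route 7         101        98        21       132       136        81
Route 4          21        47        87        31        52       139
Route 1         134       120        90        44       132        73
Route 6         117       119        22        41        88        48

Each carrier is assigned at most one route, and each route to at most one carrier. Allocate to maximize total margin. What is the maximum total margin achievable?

Max total: $741k

This is a one-to-one assignment (maximum-weight bipartite matching).
Optimal: Onyx→Route 6 ($117k), Brightly→Route 5 ($129k), Delta→Route 2 ($92k), Ember→Route 7 ($132k), Quanta→Route 1 ($132k), Summit→Route 4 ($139k) — total 117+129+92+132+132+139 = $741k.
Max-entry greedy (repeatedly take the single best remaining cell) gives $671k, worse by 70.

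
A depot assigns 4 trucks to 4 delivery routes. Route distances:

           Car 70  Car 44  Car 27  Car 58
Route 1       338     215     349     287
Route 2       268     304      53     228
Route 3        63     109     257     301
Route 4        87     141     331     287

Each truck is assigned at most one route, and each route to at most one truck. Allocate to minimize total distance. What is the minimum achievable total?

Optimal: Car 70→Route 4 (87 km), Car 44→Route 3 (109 km), Car 27→Route 2 (53 km), Car 58→Route 1 (287 km) — total 87+109+53+287 = 536 km.
Column-greedy (each route in turn goes to its cheapest remaining truck) gives 618 km, worse by 82.
Next-best assignment: Car 70→Route 3, Car 44→Route 4, Car 27→Route 2, Car 58→Route 1 = 544 km.
Checked against all permutations: 536 km is optimal.

Min total: 536 km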